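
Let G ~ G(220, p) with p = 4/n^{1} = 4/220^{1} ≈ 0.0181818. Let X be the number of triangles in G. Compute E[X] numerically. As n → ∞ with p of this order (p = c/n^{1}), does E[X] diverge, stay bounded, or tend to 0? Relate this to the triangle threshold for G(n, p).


Number of potential triangles: C(220, 3) = 1750540.
Each occurs with probability p³ ≈ (0.0181818)³ ≈ 6.01051841e-06.
By linearity: E[X] = C(220, 3)·p³ ≈ 1750540 · 6.01051841e-06 ≈ 10.521653.
Here α = 1, so p = 4/n is exactly at the triangle threshold p ~ 1/n. Asymptotically E[X] → c³/6 = 4³/6 = 32/3 ≈ 10.666667, a bounded constant. In this regime the triangle count is asymptotically Poisson(c³/6).

E[X] ≈ 10.521653; in regime p = Θ(1/n^{1}) E[X] stays bounded (at the triangle threshold p ~ 1/n).


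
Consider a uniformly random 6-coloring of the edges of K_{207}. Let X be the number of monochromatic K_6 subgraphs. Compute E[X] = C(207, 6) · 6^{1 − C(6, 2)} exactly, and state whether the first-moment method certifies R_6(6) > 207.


E[X] = C(207, 6) · 6^{1 − 15} = 101563230237 · 6^{−14} = 101563230237/78364164096.
As a reduced fraction: E[X] = 33854410079/26121388032 ≈ 1.2960.
Is E[X] < 1? NO.
Since E[X] ≥ 1, the first-moment bound is inconclusive at n = 207; it does NOT by itself certify R_6(6) > 207.

E[X] = 33854410079/26121388032 ≈ 1.2960; E[X] ≥ 1; first-moment method inconclusive here.


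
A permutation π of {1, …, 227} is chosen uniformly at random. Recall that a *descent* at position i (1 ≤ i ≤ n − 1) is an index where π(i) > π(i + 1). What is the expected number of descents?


Write X = Σ X_I over i = 1, …, 226, with X_I the indicator of one descent.
There are 226 indicators.
For each fixed i, the pair (π(i), π(i+1)) is a uniformly random ordered pair of distinct values from {1, …, 227}; by symmetry P[π(i) > π(i+1)] = 1/2.
By linearity: E[X] = 226 · (1/2) = (227 − 1) · (1/2) = 113 ≈ 113.00000.

E[X] = 113 = 113.00000.


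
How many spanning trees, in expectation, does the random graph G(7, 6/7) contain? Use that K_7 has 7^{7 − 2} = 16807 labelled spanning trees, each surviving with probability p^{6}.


K_7 has 7^{7 − 2} = 16807 labelled spanning trees.
For each such spanning tree H, let X_H = 1 if all 6 edges of H are present in G. Then P[X_H = 1] = p^{6} = (6/7)^{6} = 46656/117649.
By linearity of expectation: E[X] = Σ_H E[X_H] = 16807 · p^{6} = 16807 · 46656/117649 = 46656/7.
Numerically: E[X] ≈ 6.67e+03.

E[X] = 16807 · (6/7)^{6} = 46656/7 ≈ 6.67e+03.


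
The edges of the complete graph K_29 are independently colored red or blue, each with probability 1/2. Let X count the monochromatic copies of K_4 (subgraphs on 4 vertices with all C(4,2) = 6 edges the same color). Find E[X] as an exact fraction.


Let X = Σ_S X_S over the C(29, 4) = 23751 subsets S of size 4, where X_S = 1 if the K_4 on S is monochromatic.
For a fixed S, the K_4 on S has C(4, 2) = 6 edges. P[all 6 edges red] = (1/2)^6, and likewise for blue, so P[monochromatic] = 2·(1/2)^6 = 2^{1 − 6} = 1/32.
Summing: E[X] = C(29, 4) · 2^{1 − 6} = 23751 · 1/32 = 23751/32.
Numerically: E[X] ≈ 742.21875.

E[X] = C(29,4)·2^(1−C(4,2)) = 23751/32 ≈ 742.21875.


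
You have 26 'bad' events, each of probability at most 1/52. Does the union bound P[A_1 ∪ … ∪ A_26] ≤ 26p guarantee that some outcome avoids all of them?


Union bound: P[∪_{i=1}^{26} A_i] ≤ Σ_i P[A_i] ≤ 26·p = 26·(1/52) = 1/2.
Numerically: 1/2 ≈ 0.5000000.
Is 1/2 < 1? YES.
Since P[∪ A_i] ≤ 1/2 < 1, the complement has P[∩ A_i^c] ≥ 1 − 1/2 = 1/2 > 0, so some outcome avoids every A_i.

26·p = 1/2 ≈ 0.5000000; existence CERTIFIED by the union bound.


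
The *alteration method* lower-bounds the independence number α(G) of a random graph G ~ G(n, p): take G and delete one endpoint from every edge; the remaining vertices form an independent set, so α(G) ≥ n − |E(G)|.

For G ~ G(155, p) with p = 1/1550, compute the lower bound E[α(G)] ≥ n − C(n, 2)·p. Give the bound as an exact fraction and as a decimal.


E[|E(G)|] = C(155, 2)·p = 11935 · (1/1550) = 77/10.
E[α(G)] ≥ n − E[|E(G)|] = 155 − 77/10 = 1473/10.
Numerically: ≈ 147.3000.
(This is only a lower bound; the true E[α(G)] may be larger.)

E[α(G)] ≥ 1473/10 ≈ 147.3000.


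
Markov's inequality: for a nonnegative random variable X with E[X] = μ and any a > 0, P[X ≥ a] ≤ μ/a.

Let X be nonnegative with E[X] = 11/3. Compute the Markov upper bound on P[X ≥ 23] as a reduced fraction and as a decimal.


μ = E[X] = 11/3, a = 23.
Markov: P[X ≥ 23] ≤ μ/a = (11/3)/23 = 11/69.
Numerically: ≈ 0.1594.
(Since a = 23 > μ = 3.6667, the bound 11/69 is < 1 and informative.)

P[X ≥ 23] ≤ 11/69 ≈ 0.1594.


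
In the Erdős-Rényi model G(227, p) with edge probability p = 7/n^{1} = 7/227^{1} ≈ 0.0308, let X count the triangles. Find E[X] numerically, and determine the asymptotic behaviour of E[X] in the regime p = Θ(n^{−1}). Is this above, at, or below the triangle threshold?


Number of potential triangles: C(227, 3) = 1923825.
Each occurs with probability p³ ≈ (0.0308)³ ≈ 2.93236e-05.
By linearity: E[X] = C(227, 3)·p³ ≈ 1923825 · 2.93236e-05 ≈ 56.413.
Here α = 1, so p = 7/n is exactly at the triangle threshold p ~ 1/n. Asymptotically E[X] → c³/6 = 7³/6 = 343/6 ≈ 57.167, a bounded constant. In this regime the triangle count is asymptotically Poisson(c³/6).

E[X] ≈ 56.413; in regime p = Θ(1/n^{1}) E[X] stays bounded (at the triangle threshold p ~ 1/n).


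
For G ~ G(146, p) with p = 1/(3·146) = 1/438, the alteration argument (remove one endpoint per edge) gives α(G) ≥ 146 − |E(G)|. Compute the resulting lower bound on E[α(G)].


E[|E(G)|] = C(146, 2)·p = 10585 · (1/438) = 145/6.
E[α(G)] ≥ n − E[|E(G)|] = 146 − 145/6 = 731/6.
Numerically: ≈ 121.833333.
(This is only a lower bound; the true E[α(G)] may be larger.)

E[α(G)] ≥ 731/6 ≈ 121.833333.


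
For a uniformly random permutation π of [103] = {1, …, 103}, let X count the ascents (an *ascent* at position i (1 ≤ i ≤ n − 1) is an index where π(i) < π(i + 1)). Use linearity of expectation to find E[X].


Write X = Σ X_I over i = 1, …, 102, with X_I the indicator of one ascent.
There are 102 indicators.
For each fixed i, the pair (π(i), π(i+1)) is a uniformly random ordered pair of distinct values from {1, …, 103}; by symmetry P[π(i) < π(i+1)] = 1/2.
By linearity: E[X] = 102 · (1/2) = (103 − 1) · (1/2) = 51 ≈ 51.00000.

E[X] = 51 = 51.00000.


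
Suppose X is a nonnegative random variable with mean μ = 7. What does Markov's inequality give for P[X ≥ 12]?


μ = E[X] = 7, a = 12.
Markov: P[X ≥ 12] ≤ μ/a = (7)/12 = 7/12.
Numerically: ≈ 0.583.
(Since a = 12 > μ = 7.000, the bound 7/12 is < 1 and informative.)

P[X ≥ 12] ≤ 7/12 ≈ 0.583.


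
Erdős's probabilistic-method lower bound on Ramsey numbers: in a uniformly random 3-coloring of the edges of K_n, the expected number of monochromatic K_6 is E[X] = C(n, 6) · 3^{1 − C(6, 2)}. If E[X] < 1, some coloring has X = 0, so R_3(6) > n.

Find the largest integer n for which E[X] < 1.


We need C(n, 6) · 3^{1 − 15} < 1, i.e. C(n, 6) < 3^{15 − 1} = 4782969.
Check values of n near the boundary:
  n = 35: C(35, 6) = 1623160; 1623160 < 4782969? YES
  n = 36: C(36, 6) = 1947792; 1947792 < 4782969? YES
  n = 37: C(37, 6) = 2324784; 2324784 < 4782969? YES
  n = 38: C(38, 6) = 2760681; 2760681 < 4782969? YES
  n = 39: C(39, 6) = 3262623; 3262623 < 4782969? YES
  n = 40: C(40, 6) = 3838380; 3838380 < 4782969? YES
  n = 41: C(41, 6) = 4496388; 4496388 < 4782969? YES
  n = 42: C(42, 6) = 5245786; 5245786 < 4782969? NO
  n = 43: C(43, 6) = 6096454; 6096454 < 4782969? NO
The largest n with C(n, 6) < 4782969 is n = 41 (where E[X] = 1498796/1594323 ≈ 0.9401). Hence R_3(6) > 41, i.e. R_3(6) ≥ 42.

Largest n = 41; hence R_3(6) > 41.


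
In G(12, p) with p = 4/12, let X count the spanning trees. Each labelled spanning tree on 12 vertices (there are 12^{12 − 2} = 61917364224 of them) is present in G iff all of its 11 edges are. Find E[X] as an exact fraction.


K_12 has 12^{12 − 2} = 61917364224 labelled spanning trees.
For each such spanning tree H, let X_H = 1 if all 11 edges of H are present in G. Then P[X_H = 1] = p^{11} = (1/3)^{11} = 1/177147.
Summing the indicators: E[X] = Σ_H E[X_H] = 61917364224 · p^{11} = 61917364224 · 1/177147 = 1048576/3.
Numerically: E[X] ≈ 3.5e+05.

E[X] = 61917364224 · (1/3)^{11} = 1048576/3 ≈ 3.5e+05.


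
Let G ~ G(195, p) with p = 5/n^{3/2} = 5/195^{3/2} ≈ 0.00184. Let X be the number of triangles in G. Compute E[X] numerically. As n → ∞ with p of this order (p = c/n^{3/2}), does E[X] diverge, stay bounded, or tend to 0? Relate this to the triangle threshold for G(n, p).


Number of potential triangles: C(195, 3) = 1216865.
Each occurs with probability p³ ≈ (0.00184)³ ≈ 6.19091e-09.
By linearity: E[X] = C(195, 3)·p³ ≈ 1216865 · 6.19091e-09 ≈ 0.008.
Since α = 3/2 > 1, p = c/n^{3/2} = o(1/n) is below the triangle threshold p ~ 1/n. Asymptotically E[X] ~ (c³/6)·n^{3(1−α)} = (5³/6)·n^{-1.5} → 0, so by Markov's inequality G has no triangles w.h.p.

E[X] ≈ 0.008; in regime p = Θ(1/n^{3/2}) E[X] tends to 0 (below the triangle threshold p ~ 1/n).


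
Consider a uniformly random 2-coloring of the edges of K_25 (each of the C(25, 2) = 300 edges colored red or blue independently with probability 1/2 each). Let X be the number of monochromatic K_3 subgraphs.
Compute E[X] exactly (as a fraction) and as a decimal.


Let X = Σ_S X_S over the C(25, 3) = 2300 subsets S of size 3, where X_S = 1 if the K_3 on S is monochromatic.
For a fixed S, the K_3 on S has C(3, 2) = 3 edges. P[all 3 edges red] = (1/2)^3, and likewise for blue, so P[monochromatic] = 2·(1/2)^3 = 2^{1 − 3} = 1/4.
By linearity: E[X] = C(25, 3) · 2^{1 − 3} = 2300 · 1/4 = 575.
Numerically: E[X] ≈ 575.00000.

E[X] = C(25,3)·2^(1−C(3,2)) = 575 ≈ 575.00000.


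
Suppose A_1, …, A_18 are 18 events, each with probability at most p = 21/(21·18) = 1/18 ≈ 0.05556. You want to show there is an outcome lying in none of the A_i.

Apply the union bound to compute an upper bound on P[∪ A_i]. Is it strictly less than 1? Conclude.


Union bound: P[∪_{i=1}^{18} A_i] ≤ Σ_i P[A_i] ≤ 18·p = 18·(1/18) = 1.
Numerically: 1 ≈ 1.00000.
Is 1 < 1? NO.
Since the bound 1 is ≥ 1, the union bound is uninformative here; it does NOT by itself certify existence.

18·p = 1 ≈ 1.00000; existence NOT certified by the union bound.


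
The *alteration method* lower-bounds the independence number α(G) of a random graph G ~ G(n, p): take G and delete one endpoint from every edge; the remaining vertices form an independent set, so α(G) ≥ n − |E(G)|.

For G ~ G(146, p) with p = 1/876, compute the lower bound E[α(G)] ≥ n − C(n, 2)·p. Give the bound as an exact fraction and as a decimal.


E[|E(G)|] = C(146, 2)·p = 10585 · (1/876) = 145/12.
E[α(G)] ≥ n − E[|E(G)|] = 146 − 145/12 = 1607/12.
Numerically: ≈ 133.9167.
(This is only a lower bound; the true E[α(G)] may be larger.)

E[α(G)] ≥ 1607/12 ≈ 133.9167.


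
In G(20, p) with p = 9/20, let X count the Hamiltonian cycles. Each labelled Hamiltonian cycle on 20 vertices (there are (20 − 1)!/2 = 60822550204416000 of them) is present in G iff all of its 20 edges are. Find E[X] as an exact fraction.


K_20 has (20 − 1)!/2 = 60822550204416000 labelled Hamiltonian cycles.
For each such Hamiltonian cycle H, let X_H = 1 if all 20 edges of H are present in G. Then P[X_H = 1] = p^{20} = (9/20)^{20} = 12157665459056928801/104857600000000000000000000.
By linearity: E[X] = Σ_H E[X_H] = 60822550204416000 · p^{20} = 60822550204416000 · 12157665459056928801/104857600000000000000000000 = 180532279724605553545860280221/25600000000000000000.
Numerically: E[X] ≈ 7.05204e+09.

E[X] = 60822550204416000 · (9/20)^{20} = 180532279724605553545860280221/25600000000000000000 ≈ 7.05204e+09.


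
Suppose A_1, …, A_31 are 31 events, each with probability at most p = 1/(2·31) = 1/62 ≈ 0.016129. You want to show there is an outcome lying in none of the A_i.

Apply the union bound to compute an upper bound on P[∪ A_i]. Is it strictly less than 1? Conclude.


Union bound: P[∪_{i=1}^{31} A_i] ≤ Σ_i P[A_i] ≤ 31·p = 31·(1/62) = 1/2.
Numerically: 1/2 ≈ 0.500000.
Is 1/2 < 1? YES.
Since P[∪ A_i] ≤ 1/2 < 1, the complement has P[∩ A_i^c] ≥ 1 − 1/2 = 1/2 > 0, so some outcome avoids every A_i.

31·p = 1/2 ≈ 0.500000; existence CERTIFIED by the union bound.


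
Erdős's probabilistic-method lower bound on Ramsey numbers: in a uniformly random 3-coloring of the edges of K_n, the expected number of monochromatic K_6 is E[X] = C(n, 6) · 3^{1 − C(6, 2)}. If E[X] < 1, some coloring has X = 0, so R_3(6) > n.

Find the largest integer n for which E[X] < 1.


We need C(n, 6) · 3^{1 − 15} < 1, i.e. C(n, 6) < 3^{15 − 1} = 4782969.
Check values of n near the boundary:
  n = 37: C(37, 6) = 2324784; 2324784 < 4782969? YES
  n = 38: C(38, 6) = 2760681; 2760681 < 4782969? YES
  n = 39: C(39, 6) = 3262623; 3262623 < 4782969? YES
  n = 40: C(40, 6) = 3838380; 3838380 < 4782969? YES
  n = 41: C(41, 6) = 4496388; 4496388 < 4782969? YES
  n = 42: C(42, 6) = 5245786; 5245786 < 4782969? NO
  n = 43: C(43, 6) = 6096454; 6096454 < 4782969? NO
The largest n with C(n, 6) < 4782969 is n = 41 (where E[X] = 1498796/1594323 ≈ 0.9400830). Hence R_3(6) > 41, i.e. R_3(6) ≥ 42.

Largest n = 41; hence R_3(6) > 41.


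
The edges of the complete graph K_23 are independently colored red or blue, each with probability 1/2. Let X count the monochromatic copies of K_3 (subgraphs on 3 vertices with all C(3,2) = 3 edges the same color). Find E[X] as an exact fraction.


Let X = Σ_S X_S over the C(23, 3) = 1771 subsets S of size 3, where X_S = 1 if the K_3 on S is monochromatic.
For a fixed S, the K_3 on S has C(3, 2) = 3 edges. P[all 3 edges red] = (1/2)^3, and likewise for blue, so P[monochromatic] = 2·(1/2)^3 = 2^{1 − 3} = 1/4.
Summing: E[X] = C(23, 3) · 2^{1 − 3} = 1771 · 1/4 = 1771/4.
Numerically: E[X] ≈ 442.75000.

E[X] = C(23,3)·2^(1−C(3,2)) = 1771/4 ≈ 442.75000.


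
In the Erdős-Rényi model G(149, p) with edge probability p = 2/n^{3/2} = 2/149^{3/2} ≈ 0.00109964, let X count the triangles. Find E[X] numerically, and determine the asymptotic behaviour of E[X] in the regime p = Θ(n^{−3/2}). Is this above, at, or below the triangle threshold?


Number of potential triangles: C(149, 3) = 540274.
Each occurs with probability p³ ≈ (0.00109964)³ ≈ 1.32969421e-09.
By linearity: E[X] = C(149, 3)·p³ ≈ 540274 · 1.32969421e-09 ≈ 0.000718.
Since α = 3/2 > 1, p = c/n^{3/2} = o(1/n) is below the triangle threshold p ~ 1/n. Asymptotically E[X] ~ (c³/6)·n^{3(1−α)} = (2³/6)·n^{-1.5} → 0, so by Markov's inequality G has no triangles w.h.p.

E[X] ≈ 0.000718; in regime p = Θ(1/n^{3/2}) E[X] tends to 0 (below the triangle threshold p ~ 1/n).


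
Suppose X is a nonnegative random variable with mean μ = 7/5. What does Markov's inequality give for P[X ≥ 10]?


μ = E[X] = 7/5, a = 10.
Markov: P[X ≥ 10] ≤ μ/a = (7/5)/10 = 7/50.
Numerically: ≈ 0.1400.
(Since a = 10 > μ = 1.4000, the bound 7/50 is < 1 and informative.)

P[X ≥ 10] ≤ 7/50 ≈ 0.1400.


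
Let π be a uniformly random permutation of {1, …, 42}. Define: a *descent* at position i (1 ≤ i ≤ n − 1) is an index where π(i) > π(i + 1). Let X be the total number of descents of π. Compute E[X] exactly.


Write X = Σ X_I over i = 1, …, 41, with X_I the indicator of one descent.
There are 41 indicators.
For each fixed i, the pair (π(i), π(i+1)) is a uniformly random ordered pair of distinct values from {1, …, 42}; by symmetry P[π(i) > π(i+1)] = 1/2.
By linearity: E[X] = 41 · (1/2) = (42 − 1) · (1/2) = 41/2 ≈ 20.50000.

E[X] = 41/2 = 20.50000.


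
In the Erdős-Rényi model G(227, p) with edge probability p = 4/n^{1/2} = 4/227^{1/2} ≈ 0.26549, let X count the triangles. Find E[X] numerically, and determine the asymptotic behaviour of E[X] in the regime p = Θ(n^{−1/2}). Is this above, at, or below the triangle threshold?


Number of potential triangles: C(227, 3) = 1923825.
Each occurs with probability p³ ≈ (0.26549)³ ≈ 1.8712904e-02.
By linearity: E[X] = C(227, 3)·p³ ≈ 1923825 · 1.8712904e-02 ≈ 36000.35242.
Since α = 1/2 < 1, p = c/n^{1/2} ≫ 1/n is above the triangle threshold p ~ 1/n. Asymptotically E[X] ~ (c³/6)·n^{3(1−α)} = (4³/6)·n^{1.5} → ∞; triangles are abundant w.h.p.

E[X] ≈ 36000.35242; in regime p = Θ(1/n^{1/2}) E[X] diverges (above the triangle threshold p ~ 1/n).


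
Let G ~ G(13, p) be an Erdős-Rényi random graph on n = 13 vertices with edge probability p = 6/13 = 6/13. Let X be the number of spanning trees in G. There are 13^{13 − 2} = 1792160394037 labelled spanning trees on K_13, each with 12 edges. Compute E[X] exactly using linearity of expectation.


K_13 has 13^{13 − 2} = 1792160394037 labelled spanning trees.
For each such spanning tree H, let X_H = 1 if all 12 edges of H are present in G. Then P[X_H = 1] = p^{12} = (6/13)^{12} = 2176782336/23298085122481.
By linearity of expectation: E[X] = Σ_H E[X_H] = 1792160394037 · p^{12} = 1792160394037 · 2176782336/23298085122481 = 2176782336/13.
Numerically: E[X] ≈ 1.67e+08.

E[X] = 1792160394037 · (6/13)^{12} = 2176782336/13 ≈ 1.67e+08.


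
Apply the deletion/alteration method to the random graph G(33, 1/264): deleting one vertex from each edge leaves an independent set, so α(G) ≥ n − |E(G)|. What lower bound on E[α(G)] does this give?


E[|E(G)|] = C(33, 2)·p = 528 · (1/264) = 2.
E[α(G)] ≥ n − E[|E(G)|] = 33 − 2 = 31.
Numerically: ≈ 31.00000.
(This is only a lower bound; the true E[α(G)] may be larger.)

E[α(G)] ≥ 31 ≈ 31.00000.


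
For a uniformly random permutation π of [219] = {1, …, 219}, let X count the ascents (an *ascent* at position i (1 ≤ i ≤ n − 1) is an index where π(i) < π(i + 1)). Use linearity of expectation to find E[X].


Write X = Σ X_I over i = 1, …, 218, with X_I the indicator of one ascent.
There are 218 indicators.
For each fixed i, the pair (π(i), π(i+1)) is a uniformly random ordered pair of distinct values from {1, …, 219}; by symmetry P[π(i) < π(i+1)] = 1/2.
By linearity: E[X] = 218 · (1/2) = (219 − 1) · (1/2) = 109 ≈ 109.000000.

E[X] = 109 = 109.000000.


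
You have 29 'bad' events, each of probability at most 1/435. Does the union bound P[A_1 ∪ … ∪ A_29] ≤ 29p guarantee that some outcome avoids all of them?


Union bound: P[∪_{i=1}^{29} A_i] ≤ Σ_i P[A_i] ≤ 29·p = 29·(1/435) = 1/15.
Numerically: 1/15 ≈ 0.066667.
Is 1/15 < 1? YES.
Since P[∪ A_i] ≤ 1/15 < 1, the complement has P[∩ A_i^c] ≥ 1 − 1/15 = 14/15 > 0, so some outcome avoids every A_i.

29·p = 1/15 ≈ 0.066667; existence CERTIFIED by the union bound.


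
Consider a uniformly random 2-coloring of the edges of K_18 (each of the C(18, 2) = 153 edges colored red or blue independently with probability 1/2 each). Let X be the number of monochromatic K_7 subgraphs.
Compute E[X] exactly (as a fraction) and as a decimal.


Let X = Σ_S X_S over the C(18, 7) = 31824 subsets S of size 7, where X_S = 1 if the K_7 on S is monochromatic.
For a fixed S, the K_7 on S has C(7, 2) = 21 edges. P[all 21 edges red] = (1/2)^21, and likewise for blue, so P[monochromatic] = 2·(1/2)^21 = 2^{1 − 21} = 1/1048576.
By linearity: E[X] = C(18, 7) · 2^{1 − 21} = 31824 · 1/1048576 = 1989/65536.
Numerically: E[X] ≈ 0.030.

E[X] = C(18,7)·2^(1−C(7,2)) = 1989/65536 ≈ 0.030.


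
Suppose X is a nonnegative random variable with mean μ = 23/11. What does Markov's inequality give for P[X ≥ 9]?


μ = E[X] = 23/11, a = 9.
Markov: P[X ≥ 9] ≤ μ/a = (23/11)/9 = 23/99.
Numerically: ≈ 0.232.
(Since a = 9 > μ = 2.091, the bound 23/99 is < 1 and informative.)

P[X ≥ 9] ≤ 23/99 ≈ 0.232.


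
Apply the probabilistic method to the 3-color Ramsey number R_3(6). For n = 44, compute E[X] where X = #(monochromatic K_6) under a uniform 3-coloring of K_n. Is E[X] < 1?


E[X] = C(44, 6) · 3^{1 − 15} = 7059052 · 3^{−14} = 7059052/4782969.
As a reduced fraction: E[X] = 7059052/4782969 ≈ 1.476.
Is E[X] < 1? NO.
Since E[X] ≥ 1, the first-moment bound is inconclusive at n = 44; it does NOT by itself certify R_3(6) > 44.

E[X] = 7059052/4782969 ≈ 1.476; E[X] ≥ 1; first-moment method inconclusive here.


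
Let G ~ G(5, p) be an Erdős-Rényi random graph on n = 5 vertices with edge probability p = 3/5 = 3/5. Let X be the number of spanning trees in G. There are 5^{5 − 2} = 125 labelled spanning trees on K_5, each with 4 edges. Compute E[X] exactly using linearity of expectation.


K_5 has 5^{5 − 2} = 125 labelled spanning trees.
For each such spanning tree H, let X_H = 1 if all 4 edges of H are present in G. Then P[X_H = 1] = p^{4} = (3/5)^{4} = 81/625.
Summing the indicators: E[X] = Σ_H E[X_H] = 125 · p^{4} = 125 · 81/625 = 81/5.
Numerically: E[X] ≈ 16.2.

E[X] = 125 · (3/5)^{4} = 81/5 ≈ 16.2.


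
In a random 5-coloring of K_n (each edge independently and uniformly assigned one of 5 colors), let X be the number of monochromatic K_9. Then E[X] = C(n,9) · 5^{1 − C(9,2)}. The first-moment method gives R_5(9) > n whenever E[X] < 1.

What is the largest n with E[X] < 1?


We need C(n, 9) · 5^{1 − 36} < 1, i.e. C(n, 9) < 5^{36 − 1} = 2910383045673370361328125.
Check values of n near the boundary:
  n = 2170: C(2170, 9) = 2891746779868845075610510; 2891746779868845075610510 < 2910383045673370361328125? YES
  n = 2171: C(2171, 9) = 2903784578674959601827205; 2903784578674959601827205 < 2910383045673370361328125? YES
  n = 2172: C(2172, 9) = 2915866900084148060642020; 2915866900084148060642020 < 2910383045673370361328125? NO
  n = 2173: C(2173, 9) = 2927993888115921319674265; 2927993888115921319674265 < 2910383045673370361328125? NO
  n = 2174: C(2174, 9) = 2940165687188920530702934; 2940165687188920530702934 < 2910383045673370361328125? NO
The largest n with C(n, 9) < 2910383045673370361328125 is n = 2171 (where E[X] = 580756915734991920365441/582076609134674072265625 ≈ 0.997733). Hence R_5(9) > 2171, i.e. R_5(9) ≥ 2172.

Largest n = 2171; hence R_5(9) > 2171.


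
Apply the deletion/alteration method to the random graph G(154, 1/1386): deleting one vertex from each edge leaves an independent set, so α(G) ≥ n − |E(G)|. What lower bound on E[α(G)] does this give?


E[|E(G)|] = C(154, 2)·p = 11781 · (1/1386) = 17/2.
E[α(G)] ≥ n − E[|E(G)|] = 154 − 17/2 = 291/2.
Numerically: ≈ 145.500000.
(This is only a lower bound; the true E[α(G)] may be larger.)

E[α(G)] ≥ 291/2 ≈ 145.500000.


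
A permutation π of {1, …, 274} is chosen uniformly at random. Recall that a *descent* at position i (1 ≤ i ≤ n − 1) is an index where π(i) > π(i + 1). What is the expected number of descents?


Write X = Σ X_I over i = 1, …, 273, with X_I the indicator of one descent.
There are 273 indicators.
For each fixed i, the pair (π(i), π(i+1)) is a uniformly random ordered pair of distinct values from {1, …, 274}; by symmetry P[π(i) > π(i+1)] = 1/2.
By linearity: E[X] = 273 · (1/2) = (274 − 1) · (1/2) = 273/2 ≈ 136.500.

E[X] = 273/2 = 136.500.


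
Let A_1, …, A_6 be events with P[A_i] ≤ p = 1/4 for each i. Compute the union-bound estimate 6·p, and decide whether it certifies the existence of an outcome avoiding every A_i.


Union bound: P[∪_{i=1}^{6} A_i] ≤ Σ_i P[A_i] ≤ 6·p = 6·(1/4) = 3/2.
Numerically: 3/2 ≈ 1.500.
Is 3/2 < 1? NO.
Since the bound 3/2 is ≥ 1, the union bound is uninformative here; it does NOT by itself certify existence.

6·p = 3/2 ≈ 1.500; existence NOT certified by the union bound.


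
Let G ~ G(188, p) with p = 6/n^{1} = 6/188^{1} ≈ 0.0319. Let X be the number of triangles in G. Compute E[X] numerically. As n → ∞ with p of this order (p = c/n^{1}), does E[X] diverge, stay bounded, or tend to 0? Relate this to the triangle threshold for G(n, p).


Number of potential triangles: C(188, 3) = 1089836.
Each occurs with probability p³ ≈ (0.0319)³ ≈ 3.25072e-05.
By linearity: E[X] = C(188, 3)·p³ ≈ 1089836 · 3.25072e-05 ≈ 35.428.
Here α = 1, so p = 6/n is exactly at the triangle threshold p ~ 1/n. Asymptotically E[X] → c³/6 = 6³/6 = 36 ≈ 36.000, a bounded constant. In this regime the triangle count is asymptotically Poisson(c³/6).

E[X] ≈ 35.428; in regime p = Θ(1/n^{1}) E[X] stays bounded (at the triangle threshold p ~ 1/n).


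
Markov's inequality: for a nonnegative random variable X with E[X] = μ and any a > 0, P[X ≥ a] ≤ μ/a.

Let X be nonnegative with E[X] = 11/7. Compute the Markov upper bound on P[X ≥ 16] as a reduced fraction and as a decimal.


μ = E[X] = 11/7, a = 16.
Markov: P[X ≥ 16] ≤ μ/a = (11/7)/16 = 11/112.
Numerically: ≈ 0.098.
(Since a = 16 > μ = 1.571, the bound 11/112 is < 1 and informative.)

P[X ≥ 16] ≤ 11/112 ≈ 0.098.


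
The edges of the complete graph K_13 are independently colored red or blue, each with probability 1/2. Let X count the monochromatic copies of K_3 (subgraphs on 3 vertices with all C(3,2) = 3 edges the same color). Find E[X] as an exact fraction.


Let X = Σ_S X_S over the C(13, 3) = 286 subsets S of size 3, where X_S = 1 if the K_3 on S is monochromatic.
For a fixed S, the K_3 on S has C(3, 2) = 3 edges. P[all 3 edges red] = (1/2)^3, and likewise for blue, so P[monochromatic] = 2·(1/2)^3 = 2^{1 − 3} = 1/4.
By linearity: E[X] = C(13, 3) · 2^{1 − 3} = 286 · 1/4 = 143/2.
Numerically: E[X] ≈ 71.50000.

E[X] = C(13,3)·2^(1−C(3,2)) = 143/2 ≈ 71.50000.


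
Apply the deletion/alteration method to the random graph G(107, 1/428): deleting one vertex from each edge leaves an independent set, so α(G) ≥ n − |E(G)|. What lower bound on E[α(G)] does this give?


E[|E(G)|] = C(107, 2)·p = 5671 · (1/428) = 53/4.
E[α(G)] ≥ n − E[|E(G)|] = 107 − 53/4 = 375/4.
Numerically: ≈ 93.7500.
(This is only a lower bound; the true E[α(G)] may be larger.)

E[α(G)] ≥ 375/4 ≈ 93.7500.


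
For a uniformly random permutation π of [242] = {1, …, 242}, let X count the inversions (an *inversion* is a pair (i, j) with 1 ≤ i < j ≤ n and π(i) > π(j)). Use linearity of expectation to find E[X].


Write X = Σ X_I over the C(242, 2) = 29161 pairs i < j, with X_I the indicator of one inversion.
There are 29161 indicators.
For each fixed pair i < j, the values π(i) and π(j) are two distinct elements of {1, …, 242} in uniformly random order; by symmetry P[π(i) > π(j)] = 1/2.
By linearity: E[X] = 29161 · (1/2) = C(242, 2) · (1/2) = 29161/2 = 29161/2 ≈ 14580.500.

E[X] = 29161/2 = 14580.500.


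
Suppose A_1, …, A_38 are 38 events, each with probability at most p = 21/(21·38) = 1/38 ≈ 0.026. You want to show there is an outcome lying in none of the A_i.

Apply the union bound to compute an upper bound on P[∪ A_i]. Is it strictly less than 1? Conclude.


Union bound: P[∪_{i=1}^{38} A_i] ≤ Σ_i P[A_i] ≤ 38·p = 38·(1/38) = 1.
Numerically: 1 ≈ 1.000.
Is 1 < 1? NO.
Since the bound 1 is ≥ 1, the union bound is uninformative here; it does NOT by itself certify existence.

38·p = 1 ≈ 1.000; existence NOT certified by the union bound.


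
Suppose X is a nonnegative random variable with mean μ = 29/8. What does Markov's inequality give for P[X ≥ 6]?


μ = E[X] = 29/8, a = 6.
Markov: P[X ≥ 6] ≤ μ/a = (29/8)/6 = 29/48.
Numerically: ≈ 0.6042.
(Since a = 6 > μ = 3.6250, the bound 29/48 is < 1 and informative.)

P[X ≥ 6] ≤ 29/48 ≈ 0.6042.


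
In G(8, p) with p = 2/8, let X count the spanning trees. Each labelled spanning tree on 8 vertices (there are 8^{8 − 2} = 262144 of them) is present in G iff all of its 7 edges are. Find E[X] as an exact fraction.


K_8 has 8^{8 − 2} = 262144 labelled spanning trees.
For each such spanning tree H, let X_H = 1 if all 7 edges of H are present in G. Then P[X_H = 1] = p^{7} = (1/4)^{7} = 1/16384.
By linearity of expectation: E[X] = Σ_H E[X_H] = 262144 · p^{7} = 262144 · 1/16384 = 16.
Numerically: E[X] ≈ 16.

E[X] = 262144 · (1/4)^{7} = 16 ≈ 16.


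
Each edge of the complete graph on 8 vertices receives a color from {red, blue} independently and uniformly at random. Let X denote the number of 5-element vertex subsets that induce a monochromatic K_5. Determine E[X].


Let X = Σ_S X_S over the C(8, 5) = 56 subsets S of size 5, where X_S = 1 if the K_5 on S is monochromatic.
For a fixed S, the K_5 on S has C(5, 2) = 10 edges. P[all 10 edges red] = (1/2)^10, and likewise for blue, so P[monochromatic] = 2·(1/2)^10 = 2^{1 − 10} = 1/512.
By linearity: E[X] = C(8, 5) · 2^{1 − 10} = 56 · 1/512 = 7/64.
Numerically: E[X] ≈ 0.109.

E[X] = C(8,5)·2^(1−C(5,2)) = 7/64 ≈ 0.109.


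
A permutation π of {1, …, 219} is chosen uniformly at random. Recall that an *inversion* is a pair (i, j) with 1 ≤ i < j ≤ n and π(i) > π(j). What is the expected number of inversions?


Write X = Σ X_I over the C(219, 2) = 23871 pairs i < j, with X_I the indicator of one inversion.
There are 23871 indicators.
For each fixed pair i < j, the values π(i) and π(j) are two distinct elements of {1, …, 219} in uniformly random order; by symmetry P[π(i) > π(j)] = 1/2.
By linearity: E[X] = 23871 · (1/2) = C(219, 2) · (1/2) = 23871/2 = 23871/2 ≈ 11935.500.

E[X] = 23871/2 = 11935.500.


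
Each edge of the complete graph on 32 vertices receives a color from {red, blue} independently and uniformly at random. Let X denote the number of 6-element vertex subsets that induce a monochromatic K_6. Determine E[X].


Let X = Σ_S X_S over the C(32, 6) = 906192 subsets S of size 6, where X_S = 1 if the K_6 on S is monochromatic.
For a fixed S, the K_6 on S has C(6, 2) = 15 edges. P[all 15 edges red] = (1/2)^15, and likewise for blue, so P[monochromatic] = 2·(1/2)^15 = 2^{1 − 15} = 1/16384.
By linearity of expectation: E[X] = C(32, 6) · 2^{1 − 15} = 906192 · 1/16384 = 56637/1024.
Numerically: E[X] ≈ 55.310.

E[X] = C(32,6)·2^(1−C(6,2)) = 56637/1024 ≈ 55.310.


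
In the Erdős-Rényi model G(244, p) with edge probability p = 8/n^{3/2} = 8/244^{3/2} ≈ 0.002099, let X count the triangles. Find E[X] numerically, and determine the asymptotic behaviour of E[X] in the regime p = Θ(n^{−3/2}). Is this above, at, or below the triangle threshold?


Number of potential triangles: C(244, 3) = 2391444.
Each occurs with probability p³ ≈ (0.002099)³ ≈ 9.2473169e-09.
By linearity: E[X] = C(244, 3)·p³ ≈ 2391444 · 9.2473169e-09 ≈ 0.02211.
Since α = 3/2 > 1, p = c/n^{3/2} = o(1/n) is below the triangle threshold p ~ 1/n. Asymptotically E[X] ~ (c³/6)·n^{3(1−α)} = (8³/6)·n^{-1.5} → 0, so by Markov's inequality G has no triangles w.h.p.

E[X] ≈ 0.02211; in regime p = Θ(1/n^{3/2}) E[X] tends to 0 (below the triangle threshold p ~ 1/n).


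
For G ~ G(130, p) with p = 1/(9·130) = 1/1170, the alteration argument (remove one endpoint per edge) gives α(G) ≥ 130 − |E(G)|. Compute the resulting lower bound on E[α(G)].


E[|E(G)|] = C(130, 2)·p = 8385 · (1/1170) = 43/6.
E[α(G)] ≥ n − E[|E(G)|] = 130 − 43/6 = 737/6.
Numerically: ≈ 122.833.
(This is only a lower bound; the true E[α(G)] may be larger.)

E[α(G)] ≥ 737/6 ≈ 122.833.


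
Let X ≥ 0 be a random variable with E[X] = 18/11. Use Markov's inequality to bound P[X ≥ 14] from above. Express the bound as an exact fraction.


μ = E[X] = 18/11, a = 14.
Markov: P[X ≥ 14] ≤ μ/a = (18/11)/14 = 9/77.
Numerically: ≈ 0.117.
(Since a = 14 > μ = 1.636, the bound 9/77 is < 1 and informative.)

P[X ≥ 14] ≤ 9/77 ≈ 0.117.


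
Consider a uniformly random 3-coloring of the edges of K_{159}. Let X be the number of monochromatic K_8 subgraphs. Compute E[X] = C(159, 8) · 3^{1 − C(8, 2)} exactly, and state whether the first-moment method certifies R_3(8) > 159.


E[X] = C(159, 8) · 3^{1 − 28} = 8471208603429 · 3^{−27} = 8471208603429/7625597484987.
As a reduced fraction: E[X] = 941245400381/847288609443 ≈ 1.111.
Is E[X] < 1? NO.
Since E[X] ≥ 1, the first-moment bound is inconclusive at n = 159; it does NOT by itself certify R_3(8) > 159.

E[X] = 941245400381/847288609443 ≈ 1.111; E[X] ≥ 1; first-moment method inconclusive here.


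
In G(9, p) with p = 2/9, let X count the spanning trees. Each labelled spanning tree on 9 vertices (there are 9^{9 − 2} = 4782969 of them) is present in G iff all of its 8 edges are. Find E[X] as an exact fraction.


K_9 has 9^{9 − 2} = 4782969 labelled spanning trees.
For each such spanning tree H, let X_H = 1 if all 8 edges of H are present in G. Then P[X_H = 1] = p^{8} = (2/9)^{8} = 256/43046721.
By linearity of expectation: E[X] = Σ_H E[X_H] = 4782969 · p^{8} = 4782969 · 256/43046721 = 256/9.
Numerically: E[X] ≈ 28.444.

E[X] = 4782969 · (2/9)^{8} = 256/9 ≈ 28.444.


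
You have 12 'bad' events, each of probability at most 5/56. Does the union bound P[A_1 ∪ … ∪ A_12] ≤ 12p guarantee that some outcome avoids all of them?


Union bound: P[∪_{i=1}^{12} A_i] ≤ Σ_i P[A_i] ≤ 12·p = 12·(5/56) = 15/14.
Numerically: 15/14 ≈ 1.0714.
Is 15/14 < 1? NO.
Since the bound 15/14 is ≥ 1, the union bound is uninformative here; it does NOT by itself certify existence.

12·p = 15/14 ≈ 1.0714; existence NOT certified by the union bound.


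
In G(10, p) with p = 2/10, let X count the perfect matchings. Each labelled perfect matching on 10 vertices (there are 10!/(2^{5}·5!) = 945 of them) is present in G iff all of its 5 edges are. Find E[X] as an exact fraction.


K_10 has 10!/(2^{5}·5!) = 945 labelled perfect matchings.
For each such perfect matching H, let X_H = 1 if all 5 edges of H are present in G. Then P[X_H = 1] = p^{5} = (1/5)^{5} = 1/3125.
By linearity of expectation: E[X] = Σ_H E[X_H] = 945 · p^{5} = 945 · 1/3125 = 189/625.
Numerically: E[X] ≈ 0.3024.

E[X] = 945 · (1/5)^{5} = 189/625 ≈ 0.3024.


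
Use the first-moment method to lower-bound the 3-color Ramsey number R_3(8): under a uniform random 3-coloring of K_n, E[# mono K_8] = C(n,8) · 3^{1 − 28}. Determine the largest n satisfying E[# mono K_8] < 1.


We need C(n, 8) · 3^{1 − 28} < 1, i.e. C(n, 8) < 3^{28 − 1} = 7625597484987.
Check values of n near the boundary:
  n = 155: C(155, 8) = 6876747915675; 6876747915675 < 7625597484987? YES
  n = 156: C(156, 8) = 7248464019225; 7248464019225 < 7625597484987? YES
  n = 157: C(157, 8) = 7637643295425; 7637643295425 < 7625597484987? NO
  n = 158: C(158, 8) = 8044984271181; 8044984271181 < 7625597484987? NO
The largest n with C(n, 8) < 7625597484987 is n = 156 (where E[X] = 805384891025/847288609443 ≈ 0.95054). Hence R_3(8) > 156, i.e. R_3(8) ≥ 157.

Largest n = 156; hence R_3(8) > 156.


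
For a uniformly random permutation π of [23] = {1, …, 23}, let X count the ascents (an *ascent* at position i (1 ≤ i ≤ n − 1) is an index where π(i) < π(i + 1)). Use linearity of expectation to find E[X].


Write X = Σ X_I over i = 1, …, 22, with X_I the indicator of one ascent.
There are 22 indicators.
For each fixed i, the pair (π(i), π(i+1)) is a uniformly random ordered pair of distinct values from {1, …, 23}; by symmetry P[π(i) < π(i+1)] = 1/2.
By linearity: E[X] = 22 · (1/2) = (23 − 1) · (1/2) = 11 ≈ 11.000.

E[X] = 11 = 11.000.


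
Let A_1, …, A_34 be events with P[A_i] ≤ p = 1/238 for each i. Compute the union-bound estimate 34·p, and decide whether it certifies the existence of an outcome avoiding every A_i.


Union bound: P[∪_{i=1}^{34} A_i] ≤ Σ_i P[A_i] ≤ 34·p = 34·(1/238) = 1/7.
Numerically: 1/7 ≈ 0.143.
Is 1/7 < 1? YES.
Since P[∪ A_i] ≤ 1/7 < 1, the complement has P[∩ A_i^c] ≥ 1 − 1/7 = 6/7 > 0, so some outcome avoids every A_i.

34·p = 1/7 ≈ 0.143; existence CERTIFIED by the union bound.


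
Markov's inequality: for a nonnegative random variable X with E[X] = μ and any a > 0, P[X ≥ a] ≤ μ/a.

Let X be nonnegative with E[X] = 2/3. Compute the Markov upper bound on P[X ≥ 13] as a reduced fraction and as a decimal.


μ = E[X] = 2/3, a = 13.
Markov: P[X ≥ 13] ≤ μ/a = (2/3)/13 = 2/39.
Numerically: ≈ 0.0513.
(Since a = 13 > μ = 0.6667, the bound 2/39 is < 1 and informative.)

P[X ≥ 13] ≤ 2/39 ≈ 0.0513.


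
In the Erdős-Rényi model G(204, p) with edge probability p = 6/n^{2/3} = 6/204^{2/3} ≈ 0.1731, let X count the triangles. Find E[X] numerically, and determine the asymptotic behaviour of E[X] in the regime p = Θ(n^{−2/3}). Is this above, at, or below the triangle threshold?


Number of potential triangles: C(204, 3) = 1394204.
Each occurs with probability p³ ≈ (0.1731)³ ≈ 5.190311e-03.
By linearity: E[X] = C(204, 3)·p³ ≈ 1394204 · 5.190311e-03 ≈ 7236.3529.
Since α = 2/3 < 1, p = c/n^{2/3} ≫ 1/n is above the triangle threshold p ~ 1/n. Asymptotically E[X] ~ (c³/6)·n^{3(1−α)} = (6³/6)·n^{1} → ∞; triangles are abundant w.h.p.

E[X] ≈ 7236.3529; in regime p = Θ(1/n^{2/3}) E[X] diverges (above the triangle threshold p ~ 1/n).


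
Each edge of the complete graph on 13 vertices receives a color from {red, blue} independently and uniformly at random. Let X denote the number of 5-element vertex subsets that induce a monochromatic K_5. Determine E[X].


Let X = Σ_S X_S over the C(13, 5) = 1287 subsets S of size 5, where X_S = 1 if the K_5 on S is monochromatic.
For a fixed S, the K_5 on S has C(5, 2) = 10 edges. P[all 10 edges red] = (1/2)^10, and likewise for blue, so P[monochromatic] = 2·(1/2)^10 = 2^{1 − 10} = 1/512.
By linearity of expectation: E[X] = C(13, 5) · 2^{1 − 10} = 1287 · 1/512 = 1287/512.
Numerically: E[X] ≈ 2.514.

E[X] = C(13,5)·2^(1−C(5,2)) = 1287/512 ≈ 2.514.


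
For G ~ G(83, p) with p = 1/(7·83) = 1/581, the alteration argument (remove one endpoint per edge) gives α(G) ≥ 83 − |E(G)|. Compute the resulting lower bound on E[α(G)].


E[|E(G)|] = C(83, 2)·p = 3403 · (1/581) = 41/7.
E[α(G)] ≥ n − E[|E(G)|] = 83 − 41/7 = 540/7.
Numerically: ≈ 77.142857.
(This is only a lower bound; the true E[α(G)] may be larger.)

E[α(G)] ≥ 540/7 ≈ 77.142857.


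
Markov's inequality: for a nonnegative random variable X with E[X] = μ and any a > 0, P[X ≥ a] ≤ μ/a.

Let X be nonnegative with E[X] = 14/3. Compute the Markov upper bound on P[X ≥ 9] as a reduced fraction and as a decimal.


μ = E[X] = 14/3, a = 9.
Markov: P[X ≥ 9] ≤ μ/a = (14/3)/9 = 14/27.
Numerically: ≈ 0.518519.
(Since a = 9 > μ = 4.666667, the bound 14/27 is < 1 and informative.)

P[X ≥ 9] ≤ 14/27 ≈ 0.518519.


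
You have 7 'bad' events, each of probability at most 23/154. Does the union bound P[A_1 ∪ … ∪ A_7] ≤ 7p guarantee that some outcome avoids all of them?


Union bound: P[∪_{i=1}^{7} A_i] ≤ Σ_i P[A_i] ≤ 7·p = 7·(23/154) = 23/22.
Numerically: 23/22 ≈ 1.0454545.
Is 23/22 < 1? NO.
Since the bound 23/22 is ≥ 1, the union bound is uninformative here; it does NOT by itself certify existence.

7·p = 23/22 ≈ 1.0454545; existence NOT certified by the union bound.


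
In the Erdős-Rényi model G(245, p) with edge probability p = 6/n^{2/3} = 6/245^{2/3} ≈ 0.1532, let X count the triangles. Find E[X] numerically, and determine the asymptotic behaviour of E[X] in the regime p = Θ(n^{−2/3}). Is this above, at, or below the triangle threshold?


Number of potential triangles: C(245, 3) = 2421090.
Each occurs with probability p³ ≈ (0.1532)³ ≈ 3.598501e-03.
By linearity: E[X] = C(245, 3)·p³ ≈ 2421090 · 3.598501e-03 ≈ 8712.2939.
Since α = 2/3 < 1, p = c/n^{2/3} ≫ 1/n is above the triangle threshold p ~ 1/n. Asymptotically E[X] ~ (c³/6)·n^{3(1−α)} = (6³/6)·n^{1} → ∞; triangles are abundant w.h.p.

E[X] ≈ 8712.2939; in regime p = Θ(1/n^{2/3}) E[X] diverges (above the triangle threshold p ~ 1/n).


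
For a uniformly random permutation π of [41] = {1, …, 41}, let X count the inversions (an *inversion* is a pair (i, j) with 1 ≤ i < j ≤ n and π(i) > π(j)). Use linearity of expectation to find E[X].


Write X = Σ X_I over the C(41, 2) = 820 pairs i < j, with X_I the indicator of one inversion.
There are 820 indicators.
For each fixed pair i < j, the values π(i) and π(j) are two distinct elements of {1, …, 41} in uniformly random order; by symmetry P[π(i) > π(j)] = 1/2.
By linearity: E[X] = 820 · (1/2) = C(41, 2) · (1/2) = 820/2 = 410 ≈ 410.0000.

E[X] = 410 = 410.0000.
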